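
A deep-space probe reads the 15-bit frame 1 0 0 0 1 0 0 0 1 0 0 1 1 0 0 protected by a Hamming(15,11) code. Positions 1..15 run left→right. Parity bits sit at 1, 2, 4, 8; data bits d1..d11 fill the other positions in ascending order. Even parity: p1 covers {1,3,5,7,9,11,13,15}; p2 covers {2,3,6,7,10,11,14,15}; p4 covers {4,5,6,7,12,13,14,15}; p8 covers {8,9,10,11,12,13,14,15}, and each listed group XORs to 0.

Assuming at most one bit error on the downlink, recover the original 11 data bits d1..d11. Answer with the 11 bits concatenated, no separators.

s1 (pos 1,3,5,7,9,11,13,15): 1⊕0⊕1⊕0⊕1⊕0⊕1⊕0 = 0
s2 (pos 2,3,6,7,10,11,14,15): 0⊕0⊕0⊕0⊕0⊕0⊕0⊕0 = 0
s4 (pos 4,5,6,7,12,13,14,15): 0⊕1⊕0⊕0⊕1⊕1⊕0⊕0 = 1
s8 (pos 8,9,10,11,12,13,14,15): 0⊕1⊕0⊕0⊕1⊕1⊕0⊕0 = 1
Syndrome s8…s1 = 1100 → error at position 12.
Flip position 12: 100010001001100 → 100010001000100
Read data bits from positions 3,5,6,7,9,10,11,12,13,14,15: 01001000100

01001000100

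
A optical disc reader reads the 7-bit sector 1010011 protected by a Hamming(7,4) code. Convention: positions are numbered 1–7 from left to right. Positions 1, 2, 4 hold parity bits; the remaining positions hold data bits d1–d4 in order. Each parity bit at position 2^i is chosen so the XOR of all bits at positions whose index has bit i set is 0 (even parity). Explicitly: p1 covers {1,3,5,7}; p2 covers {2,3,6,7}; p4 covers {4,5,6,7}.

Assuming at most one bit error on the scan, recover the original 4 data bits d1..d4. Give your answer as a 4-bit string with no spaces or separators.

s1 (pos 1,3,5,7): 1⊕1⊕0⊕1 = 1
s2 (pos 2,3,6,7): 0⊕1⊕1⊕1 = 1
s4 (pos 4,5,6,7): 0⊕0⊕1⊕1 = 0
Syndrome s4…s1 = 011 → error at position 3.
Flip position 3: 1010011 → 1000011
Read data bits from positions 3,5,6,7: 0011

0011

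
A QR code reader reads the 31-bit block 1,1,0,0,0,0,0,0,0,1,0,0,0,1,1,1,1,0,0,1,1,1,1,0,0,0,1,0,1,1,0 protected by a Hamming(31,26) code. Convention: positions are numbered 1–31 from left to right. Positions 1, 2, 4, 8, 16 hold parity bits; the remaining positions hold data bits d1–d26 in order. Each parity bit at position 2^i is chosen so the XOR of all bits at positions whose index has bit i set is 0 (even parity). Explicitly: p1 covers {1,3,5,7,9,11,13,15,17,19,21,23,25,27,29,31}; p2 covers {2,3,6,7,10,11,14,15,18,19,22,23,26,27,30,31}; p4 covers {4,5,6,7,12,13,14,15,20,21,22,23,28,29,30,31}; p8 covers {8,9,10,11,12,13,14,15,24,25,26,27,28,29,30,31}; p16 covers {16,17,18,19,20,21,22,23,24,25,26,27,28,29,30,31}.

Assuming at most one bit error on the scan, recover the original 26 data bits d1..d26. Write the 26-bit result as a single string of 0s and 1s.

00000100011000111100010110

s1 (pos 1,3,5,7,9,11,13,15,17,19,21,23,25,27,29,31): 1⊕0⊕0⊕0⊕0⊕0⊕0⊕1⊕1⊕0⊕1⊕1⊕0⊕1⊕1⊕0 = 1
s2 (pos 2,3,6,7,10,11,14,15,18,19,22,23,26,27,30,31): 1⊕0⊕0⊕0⊕1⊕0⊕1⊕1⊕0⊕0⊕1⊕1⊕0⊕1⊕1⊕0 = 0
s4 (pos 4,5,6,7,12,13,14,15,20,21,22,23,28,29,30,31): 0⊕0⊕0⊕0⊕0⊕0⊕1⊕1⊕1⊕1⊕1⊕1⊕0⊕1⊕1⊕0 = 0
s8 (pos 8,9,10,11,12,13,14,15,24,25,26,27,28,29,30,31): 0⊕0⊕1⊕0⊕0⊕0⊕1⊕1⊕0⊕0⊕0⊕1⊕0⊕1⊕1⊕0 = 0
s16 (pos 16,17,18,19,20,21,22,23,24,25,26,27,28,29,30,31): 1⊕1⊕0⊕0⊕1⊕1⊕1⊕1⊕0⊕0⊕0⊕1⊕0⊕1⊕1⊕0 = 1
Syndrome s16…s1 = 10001 → error at position 17.
Flip position 17: 1100000001000111100111100010110 → 1100000001000111000111100010110
Read data bits from positions 3,5,6,7,9,10,11,12,13,14,15,17,18,19,20,21,22,23,24,25,26,27,28,29,30,31: 00000100011000111100010110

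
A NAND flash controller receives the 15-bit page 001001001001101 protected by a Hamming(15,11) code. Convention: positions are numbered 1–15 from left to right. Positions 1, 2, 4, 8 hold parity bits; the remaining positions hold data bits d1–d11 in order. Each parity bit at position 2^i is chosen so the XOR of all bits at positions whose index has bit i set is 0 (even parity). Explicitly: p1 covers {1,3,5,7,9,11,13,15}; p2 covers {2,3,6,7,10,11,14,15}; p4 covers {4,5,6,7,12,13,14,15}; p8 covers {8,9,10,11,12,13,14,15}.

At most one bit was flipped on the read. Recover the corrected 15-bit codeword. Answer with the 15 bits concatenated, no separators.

s1 (pos 1,3,5,7,9,11,13,15): 0⊕1⊕0⊕0⊕1⊕0⊕1⊕1 = 0
s2 (pos 2,3,6,7,10,11,14,15): 0⊕1⊕1⊕0⊕0⊕0⊕0⊕1 = 1
s4 (pos 4,5,6,7,12,13,14,15): 0⊕0⊕1⊕0⊕1⊕1⊕0⊕1 = 0
s8 (pos 8,9,10,11,12,13,14,15): 0⊕1⊕0⊕0⊕1⊕1⊕0⊕1 = 0
Syndrome s8…s1 = 0010 → error at position 2.
Flip position 2: 001001001001101 → 011001001001101

011001001001101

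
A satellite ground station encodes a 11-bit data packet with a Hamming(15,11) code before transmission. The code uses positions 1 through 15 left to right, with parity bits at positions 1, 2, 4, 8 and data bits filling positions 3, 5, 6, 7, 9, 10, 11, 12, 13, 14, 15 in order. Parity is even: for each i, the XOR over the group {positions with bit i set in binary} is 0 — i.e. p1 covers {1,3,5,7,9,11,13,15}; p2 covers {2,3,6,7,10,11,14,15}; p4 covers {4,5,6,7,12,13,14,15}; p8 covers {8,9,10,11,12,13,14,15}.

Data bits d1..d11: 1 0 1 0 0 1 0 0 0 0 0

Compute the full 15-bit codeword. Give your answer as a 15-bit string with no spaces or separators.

Place data at non-parity positions: p1 p2 1 p4 0 1 0 p8 0 1 0 0 0 0 0
p1 (pos 1,3,5,7,9,11,13,15): XOR of data positions = 1⊕0⊕0⊕0⊕0⊕0⊕0 = 1
p2 (pos 2,3,6,7,10,11,14,15): XOR of data positions = 1⊕1⊕0⊕1⊕0⊕0⊕0 = 1
p4 (pos 4,5,6,7,12,13,14,15): XOR of data positions = 0⊕1⊕0⊕0⊕0⊕0⊕0 = 1
p8 (pos 8,9,10,11,12,13,14,15): XOR of data positions = 0⊕1⊕0⊕0⊕0⊕0⊕0 = 1
Codeword: 111101010100000

111101010100000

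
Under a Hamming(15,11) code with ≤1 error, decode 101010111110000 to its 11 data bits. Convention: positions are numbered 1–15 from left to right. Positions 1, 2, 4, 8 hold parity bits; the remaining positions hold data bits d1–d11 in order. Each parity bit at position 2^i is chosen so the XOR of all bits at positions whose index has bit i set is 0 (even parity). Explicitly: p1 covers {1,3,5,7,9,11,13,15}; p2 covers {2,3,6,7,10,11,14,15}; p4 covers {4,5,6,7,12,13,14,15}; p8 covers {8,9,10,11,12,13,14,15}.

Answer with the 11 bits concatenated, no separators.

s1 (pos 1,3,5,7,9,11,13,15): 1⊕1⊕1⊕1⊕1⊕1⊕0⊕0 = 0
s2 (pos 2,3,6,7,10,11,14,15): 0⊕1⊕0⊕1⊕1⊕1⊕0⊕0 = 0
s4 (pos 4,5,6,7,12,13,14,15): 0⊕1⊕0⊕1⊕0⊕0⊕0⊕0 = 0
s8 (pos 8,9,10,11,12,13,14,15): 1⊕1⊕1⊕1⊕0⊕0⊕0⊕0 = 0
Syndrome s8…s1 = 0000 → no error.
Read data bits from positions 3,5,6,7,9,10,11,12,13,14,15: 11011110000

11011110000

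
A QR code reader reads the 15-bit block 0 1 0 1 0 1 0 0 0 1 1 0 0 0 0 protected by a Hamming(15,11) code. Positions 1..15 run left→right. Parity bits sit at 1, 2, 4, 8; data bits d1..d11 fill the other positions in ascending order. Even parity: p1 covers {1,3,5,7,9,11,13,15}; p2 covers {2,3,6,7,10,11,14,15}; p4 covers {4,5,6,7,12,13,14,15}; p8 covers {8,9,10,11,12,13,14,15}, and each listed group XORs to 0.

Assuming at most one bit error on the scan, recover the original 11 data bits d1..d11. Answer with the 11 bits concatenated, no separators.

s1 (pos 1,3,5,7,9,11,13,15): 0⊕0⊕0⊕0⊕0⊕1⊕0⊕0 = 1
s2 (pos 2,3,6,7,10,11,14,15): 1⊕0⊕1⊕0⊕1⊕1⊕0⊕0 = 0
s4 (pos 4,5,6,7,12,13,14,15): 1⊕0⊕1⊕0⊕0⊕0⊕0⊕0 = 0
s8 (pos 8,9,10,11,12,13,14,15): 0⊕0⊕1⊕1⊕0⊕0⊕0⊕0 = 0
Syndrome s8…s1 = 0001 → error at position 1.
Flip position 1: 010101000110000 → 110101000110000
Read data bits from positions 3,5,6,7,9,10,11,12,13,14,15: 00100110000

00100110000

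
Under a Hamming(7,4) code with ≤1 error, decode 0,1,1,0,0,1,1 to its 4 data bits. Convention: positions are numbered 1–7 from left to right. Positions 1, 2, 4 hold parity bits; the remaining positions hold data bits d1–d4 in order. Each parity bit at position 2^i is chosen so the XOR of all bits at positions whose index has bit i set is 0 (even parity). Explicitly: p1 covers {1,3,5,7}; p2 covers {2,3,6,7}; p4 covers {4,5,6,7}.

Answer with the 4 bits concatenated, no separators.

1011

s1 (pos 1,3,5,7): 0⊕1⊕0⊕1 = 0
s2 (pos 2,3,6,7): 1⊕1⊕1⊕1 = 0
s4 (pos 4,5,6,7): 0⊕0⊕1⊕1 = 0
Syndrome s4…s1 = 000 → no error.
Read data bits from positions 3,5,6,7: 1011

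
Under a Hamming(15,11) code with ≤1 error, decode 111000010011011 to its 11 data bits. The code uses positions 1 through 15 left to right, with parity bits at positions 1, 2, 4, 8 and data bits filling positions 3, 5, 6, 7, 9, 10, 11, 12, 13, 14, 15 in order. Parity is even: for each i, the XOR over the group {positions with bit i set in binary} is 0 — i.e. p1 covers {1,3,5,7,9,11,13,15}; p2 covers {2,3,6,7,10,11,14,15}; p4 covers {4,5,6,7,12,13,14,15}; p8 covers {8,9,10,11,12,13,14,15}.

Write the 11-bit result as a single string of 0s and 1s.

s1 (pos 1,3,5,7,9,11,13,15): 1⊕1⊕0⊕0⊕0⊕1⊕0⊕1 = 0
s2 (pos 2,3,6,7,10,11,14,15): 1⊕1⊕0⊕0⊕0⊕1⊕1⊕1 = 1
s4 (pos 4,5,6,7,12,13,14,15): 0⊕0⊕0⊕0⊕1⊕0⊕1⊕1 = 1
s8 (pos 8,9,10,11,12,13,14,15): 1⊕0⊕0⊕1⊕1⊕0⊕1⊕1 = 1
Syndrome s8…s1 = 1110 → error at position 14.
Flip position 14: 111000010011011 → 111000010011001
Read data bits from positions 3,5,6,7,9,10,11,12,13,14,15: 10000011001

10000011001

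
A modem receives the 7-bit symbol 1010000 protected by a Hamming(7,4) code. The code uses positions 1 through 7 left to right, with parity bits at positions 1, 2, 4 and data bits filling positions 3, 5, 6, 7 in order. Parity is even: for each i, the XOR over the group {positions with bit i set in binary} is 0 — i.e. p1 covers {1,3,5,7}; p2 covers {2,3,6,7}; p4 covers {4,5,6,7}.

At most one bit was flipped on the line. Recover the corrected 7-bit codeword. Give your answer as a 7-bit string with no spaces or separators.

1110000

s1 (pos 1,3,5,7): 1⊕1⊕0⊕0 = 0
s2 (pos 2,3,6,7): 0⊕1⊕0⊕0 = 1
s4 (pos 4,5,6,7): 0⊕0⊕0⊕0 = 0
Syndrome s4…s1 = 010 → error at position 2.
Flip position 2: 1010000 → 1110000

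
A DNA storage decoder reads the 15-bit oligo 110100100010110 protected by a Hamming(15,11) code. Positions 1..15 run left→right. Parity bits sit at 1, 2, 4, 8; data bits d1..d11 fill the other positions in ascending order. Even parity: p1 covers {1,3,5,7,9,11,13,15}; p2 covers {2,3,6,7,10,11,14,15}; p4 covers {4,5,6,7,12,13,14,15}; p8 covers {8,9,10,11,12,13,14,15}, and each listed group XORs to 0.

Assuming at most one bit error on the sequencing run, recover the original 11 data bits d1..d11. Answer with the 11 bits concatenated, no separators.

s1 (pos 1,3,5,7,9,11,13,15): 1⊕0⊕0⊕1⊕0⊕1⊕1⊕0 = 0
s2 (pos 2,3,6,7,10,11,14,15): 1⊕0⊕0⊕1⊕0⊕1⊕1⊕0 = 0
s4 (pos 4,5,6,7,12,13,14,15): 1⊕0⊕0⊕1⊕0⊕1⊕1⊕0 = 0
s8 (pos 8,9,10,11,12,13,14,15): 0⊕0⊕0⊕1⊕0⊕1⊕1⊕0 = 1
Syndrome s8…s1 = 1000 → error at position 8.
Flip position 8: 110100100010110 → 110100110010110
Read data bits from positions 3,5,6,7,9,10,11,12,13,14,15: 00010010110

00010010110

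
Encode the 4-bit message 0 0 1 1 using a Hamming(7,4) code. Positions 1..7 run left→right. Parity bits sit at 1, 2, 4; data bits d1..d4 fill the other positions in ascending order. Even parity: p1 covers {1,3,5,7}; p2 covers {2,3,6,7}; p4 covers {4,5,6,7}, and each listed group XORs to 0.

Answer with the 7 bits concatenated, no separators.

Place data at non-parity positions: p1 p2 0 p4 0 1 1
p1 (pos 1,3,5,7): XOR of data positions = 0⊕0⊕1 = 1
p2 (pos 2,3,6,7): XOR of data positions = 0⊕1⊕1 = 0
p4 (pos 4,5,6,7): XOR of data positions = 0⊕1⊕1 = 0
Codeword: 1000011

1000011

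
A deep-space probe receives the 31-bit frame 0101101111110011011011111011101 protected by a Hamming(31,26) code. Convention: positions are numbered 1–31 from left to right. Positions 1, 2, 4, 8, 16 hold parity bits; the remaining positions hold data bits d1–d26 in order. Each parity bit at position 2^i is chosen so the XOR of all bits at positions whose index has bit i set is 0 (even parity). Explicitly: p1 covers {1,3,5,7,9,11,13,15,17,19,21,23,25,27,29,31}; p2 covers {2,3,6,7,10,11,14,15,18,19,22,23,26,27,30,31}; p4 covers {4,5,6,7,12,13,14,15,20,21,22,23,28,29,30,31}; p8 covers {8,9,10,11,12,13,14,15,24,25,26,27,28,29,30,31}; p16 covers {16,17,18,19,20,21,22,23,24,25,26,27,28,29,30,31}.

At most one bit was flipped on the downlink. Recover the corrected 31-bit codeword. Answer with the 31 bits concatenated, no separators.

s1 (pos 1,3,5,7,9,11,13,15,17,19,21,23,25,27,29,31): 0⊕0⊕1⊕1⊕1⊕1⊕0⊕1⊕0⊕1⊕1⊕1⊕1⊕1⊕1⊕1 = 0
s2 (pos 2,3,6,7,10,11,14,15,18,19,22,23,26,27,30,31): 1⊕0⊕0⊕1⊕1⊕1⊕0⊕1⊕1⊕1⊕1⊕1⊕0⊕1⊕0⊕1 = 1
s4 (pos 4,5,6,7,12,13,14,15,20,21,22,23,28,29,30,31): 1⊕1⊕0⊕1⊕1⊕0⊕0⊕1⊕0⊕1⊕1⊕1⊕1⊕1⊕0⊕1 = 1
s8 (pos 8,9,10,11,12,13,14,15,24,25,26,27,28,29,30,31): 1⊕1⊕1⊕1⊕1⊕0⊕0⊕1⊕1⊕1⊕0⊕1⊕1⊕1⊕0⊕1 = 0
s16 (pos 16,17,18,19,20,21,22,23,24,25,26,27,28,29,30,31): 1⊕0⊕1⊕1⊕0⊕1⊕1⊕1⊕1⊕1⊕0⊕1⊕1⊕1⊕0⊕1 = 0
Syndrome s16…s1 = 00110 → error at position 6.
Flip position 6: 0101101111110011011011111011101 → 0101111111110011011011111011101

0101111111110011011011111011101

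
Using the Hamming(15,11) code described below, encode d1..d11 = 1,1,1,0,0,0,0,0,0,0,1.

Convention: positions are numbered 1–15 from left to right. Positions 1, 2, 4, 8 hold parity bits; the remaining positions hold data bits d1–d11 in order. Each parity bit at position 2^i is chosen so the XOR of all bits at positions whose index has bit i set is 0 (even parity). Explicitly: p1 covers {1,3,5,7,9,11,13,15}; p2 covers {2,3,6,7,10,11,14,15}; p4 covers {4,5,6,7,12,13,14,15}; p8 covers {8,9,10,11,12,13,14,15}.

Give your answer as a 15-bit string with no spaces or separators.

Place data at non-parity positions: p1 p2 1 p4 1 1 0 p8 0 0 0 0 0 0 1
p1 (pos 1,3,5,7,9,11,13,15): XOR of data positions = 1⊕1⊕0⊕0⊕0⊕0⊕1 = 1
p2 (pos 2,3,6,7,10,11,14,15): XOR of data positions = 1⊕1⊕0⊕0⊕0⊕0⊕1 = 1
p4 (pos 4,5,6,7,12,13,14,15): XOR of data positions = 1⊕1⊕0⊕0⊕0⊕0⊕1 = 1
p8 (pos 8,9,10,11,12,13,14,15): XOR of data positions = 0⊕0⊕0⊕0⊕0⊕0⊕1 = 1
Codeword: 111111010000001

111111010000001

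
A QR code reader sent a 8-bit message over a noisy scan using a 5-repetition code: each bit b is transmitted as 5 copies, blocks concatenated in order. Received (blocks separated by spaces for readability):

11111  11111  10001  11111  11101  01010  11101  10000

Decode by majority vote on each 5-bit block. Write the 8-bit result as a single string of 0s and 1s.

Block 1 (11111): 5 ones → 1
Block 2 (11111): 5 ones → 1
Block 3 (10001): 2 ones → 0
Block 4 (11111): 5 ones → 1
Block 5 (11101): 4 ones → 1
Block 6 (01010): 2 ones → 0
Block 7 (11101): 4 ones → 1
Block 8 (10000): 1 one → 0

11011010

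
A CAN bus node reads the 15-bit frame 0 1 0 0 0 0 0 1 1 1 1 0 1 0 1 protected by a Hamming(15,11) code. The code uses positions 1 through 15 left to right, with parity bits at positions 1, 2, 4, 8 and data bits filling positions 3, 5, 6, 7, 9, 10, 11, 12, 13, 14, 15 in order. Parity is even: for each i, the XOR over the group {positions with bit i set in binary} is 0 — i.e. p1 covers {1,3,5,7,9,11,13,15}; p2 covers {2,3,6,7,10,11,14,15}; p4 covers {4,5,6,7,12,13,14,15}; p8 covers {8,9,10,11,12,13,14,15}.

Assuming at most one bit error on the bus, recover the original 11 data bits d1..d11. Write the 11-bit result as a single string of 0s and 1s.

00001110101

s1 (pos 1,3,5,7,9,11,13,15): 0⊕0⊕0⊕0⊕1⊕1⊕1⊕1 = 0
s2 (pos 2,3,6,7,10,11,14,15): 1⊕0⊕0⊕0⊕1⊕1⊕0⊕1 = 0
s4 (pos 4,5,6,7,12,13,14,15): 0⊕0⊕0⊕0⊕0⊕1⊕0⊕1 = 0
s8 (pos 8,9,10,11,12,13,14,15): 1⊕1⊕1⊕1⊕0⊕1⊕0⊕1 = 0
Syndrome s8…s1 = 0000 → no error.
Read data bits from positions 3,5,6,7,9,10,11,12,13,14,15: 00001110101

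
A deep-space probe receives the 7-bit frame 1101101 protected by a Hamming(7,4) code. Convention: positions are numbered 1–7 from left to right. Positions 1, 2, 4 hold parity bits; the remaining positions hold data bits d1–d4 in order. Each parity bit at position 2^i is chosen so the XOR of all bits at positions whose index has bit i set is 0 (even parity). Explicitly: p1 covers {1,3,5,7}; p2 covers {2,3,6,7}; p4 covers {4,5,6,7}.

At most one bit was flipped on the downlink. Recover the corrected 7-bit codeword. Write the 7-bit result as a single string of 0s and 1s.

1101001

s1 (pos 1,3,5,7): 1⊕0⊕1⊕1 = 1
s2 (pos 2,3,6,7): 1⊕0⊕0⊕1 = 0
s4 (pos 4,5,6,7): 1⊕1⊕0⊕1 = 1
Syndrome s4…s1 = 101 → error at position 5.
Flip position 5: 1101101 → 1101001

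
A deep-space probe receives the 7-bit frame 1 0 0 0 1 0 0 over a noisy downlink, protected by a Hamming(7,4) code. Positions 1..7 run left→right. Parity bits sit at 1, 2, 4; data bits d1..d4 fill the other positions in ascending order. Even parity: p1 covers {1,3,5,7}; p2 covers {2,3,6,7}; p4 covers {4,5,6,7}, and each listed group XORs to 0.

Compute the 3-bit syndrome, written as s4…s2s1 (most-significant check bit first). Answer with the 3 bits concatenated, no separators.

100

s1 (pos 1,3,5,7): 1⊕0⊕1⊕0 = 0
s2 (pos 2,3,6,7): 0⊕0⊕0⊕0 = 0
s4 (pos 4,5,6,7): 0⊕1⊕0⊕0 = 1
Syndrome s4…s1 = 100 → error at position 4.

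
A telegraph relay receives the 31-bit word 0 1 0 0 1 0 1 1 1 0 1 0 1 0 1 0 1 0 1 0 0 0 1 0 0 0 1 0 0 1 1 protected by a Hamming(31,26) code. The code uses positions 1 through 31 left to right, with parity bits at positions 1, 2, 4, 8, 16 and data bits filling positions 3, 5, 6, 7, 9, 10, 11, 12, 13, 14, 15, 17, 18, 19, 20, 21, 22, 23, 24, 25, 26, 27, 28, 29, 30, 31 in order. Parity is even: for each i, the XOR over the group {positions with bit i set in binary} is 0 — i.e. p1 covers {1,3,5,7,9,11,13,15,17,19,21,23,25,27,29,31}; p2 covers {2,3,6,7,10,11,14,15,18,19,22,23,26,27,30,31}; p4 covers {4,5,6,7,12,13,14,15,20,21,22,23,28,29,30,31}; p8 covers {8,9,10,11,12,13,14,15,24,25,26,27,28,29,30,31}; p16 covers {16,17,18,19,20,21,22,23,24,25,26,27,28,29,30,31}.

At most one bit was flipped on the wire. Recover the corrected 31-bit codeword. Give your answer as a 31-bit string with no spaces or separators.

0100100110101010101000100010011

s1 (pos 1,3,5,7,9,11,13,15,17,19,21,23,25,27,29,31): 0⊕0⊕1⊕1⊕1⊕1⊕1⊕1⊕1⊕1⊕0⊕1⊕0⊕1⊕0⊕1 = 1
s2 (pos 2,3,6,7,10,11,14,15,18,19,22,23,26,27,30,31): 1⊕0⊕0⊕1⊕0⊕1⊕0⊕1⊕0⊕1⊕0⊕1⊕0⊕1⊕1⊕1 = 1
s4 (pos 4,5,6,7,12,13,14,15,20,21,22,23,28,29,30,31): 0⊕1⊕0⊕1⊕0⊕1⊕0⊕1⊕0⊕0⊕0⊕1⊕0⊕0⊕1⊕1 = 1
s8 (pos 8,9,10,11,12,13,14,15,24,25,26,27,28,29,30,31): 1⊕1⊕0⊕1⊕0⊕1⊕0⊕1⊕0⊕0⊕0⊕1⊕0⊕0⊕1⊕1 = 0
s16 (pos 16,17,18,19,20,21,22,23,24,25,26,27,28,29,30,31): 0⊕1⊕0⊕1⊕0⊕0⊕0⊕1⊕0⊕0⊕0⊕1⊕0⊕0⊕1⊕1 = 0
Syndrome s16…s1 = 00111 → error at position 7.
Flip position 7: 0100101110101010101000100010011 → 0100100110101010101000100010011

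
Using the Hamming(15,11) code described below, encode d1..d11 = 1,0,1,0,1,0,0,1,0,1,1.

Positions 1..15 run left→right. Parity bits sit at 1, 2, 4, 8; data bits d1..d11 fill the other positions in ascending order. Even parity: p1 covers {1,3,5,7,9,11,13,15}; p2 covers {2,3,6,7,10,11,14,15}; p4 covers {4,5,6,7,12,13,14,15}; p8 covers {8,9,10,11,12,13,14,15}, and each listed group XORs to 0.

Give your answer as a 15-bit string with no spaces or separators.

101001001001011

Place data at non-parity positions: p1 p2 1 p4 0 1 0 p8 1 0 0 1 0 1 1
p1 (pos 1,3,5,7,9,11,13,15): XOR of data positions = 1⊕0⊕0⊕1⊕0⊕0⊕1 = 1
p2 (pos 2,3,6,7,10,11,14,15): XOR of data positions = 1⊕1⊕0⊕0⊕0⊕1⊕1 = 0
p4 (pos 4,5,6,7,12,13,14,15): XOR of data positions = 0⊕1⊕0⊕1⊕0⊕1⊕1 = 0
p8 (pos 8,9,10,11,12,13,14,15): XOR of data positions = 1⊕0⊕0⊕1⊕0⊕1⊕1 = 0
Codeword: 101001001001011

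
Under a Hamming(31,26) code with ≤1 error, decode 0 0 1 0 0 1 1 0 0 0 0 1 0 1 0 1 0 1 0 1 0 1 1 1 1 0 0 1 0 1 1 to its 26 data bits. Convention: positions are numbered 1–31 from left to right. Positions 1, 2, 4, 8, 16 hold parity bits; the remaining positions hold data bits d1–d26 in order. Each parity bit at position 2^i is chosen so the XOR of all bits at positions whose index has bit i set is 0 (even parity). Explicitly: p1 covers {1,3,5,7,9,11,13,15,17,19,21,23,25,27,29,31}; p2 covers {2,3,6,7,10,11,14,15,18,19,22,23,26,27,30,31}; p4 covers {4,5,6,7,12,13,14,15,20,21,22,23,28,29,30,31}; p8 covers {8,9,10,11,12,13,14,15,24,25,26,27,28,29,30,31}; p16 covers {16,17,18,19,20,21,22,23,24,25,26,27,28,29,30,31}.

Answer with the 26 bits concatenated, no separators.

10110011010010101111001011

s1 (pos 1,3,5,7,9,11,13,15,17,19,21,23,25,27,29,31): 0⊕1⊕0⊕1⊕0⊕0⊕0⊕0⊕0⊕0⊕0⊕1⊕1⊕0⊕0⊕1 = 1
s2 (pos 2,3,6,7,10,11,14,15,18,19,22,23,26,27,30,31): 0⊕1⊕1⊕1⊕0⊕0⊕1⊕0⊕1⊕0⊕1⊕1⊕0⊕0⊕1⊕1 = 1
s4 (pos 4,5,6,7,12,13,14,15,20,21,22,23,28,29,30,31): 0⊕0⊕1⊕1⊕1⊕0⊕1⊕0⊕1⊕0⊕1⊕1⊕1⊕0⊕1⊕1 = 0
s8 (pos 8,9,10,11,12,13,14,15,24,25,26,27,28,29,30,31): 0⊕0⊕0⊕0⊕1⊕0⊕1⊕0⊕1⊕1⊕0⊕0⊕1⊕0⊕1⊕1 = 1
s16 (pos 16,17,18,19,20,21,22,23,24,25,26,27,28,29,30,31): 1⊕0⊕1⊕0⊕1⊕0⊕1⊕1⊕1⊕1⊕0⊕0⊕1⊕0⊕1⊕1 = 0
Syndrome s16…s1 = 01011 → error at position 11.
Flip position 11: 0010011000010101010101111001011 → 0010011000110101010101111001011
Read data bits from positions 3,5,6,7,9,10,11,12,13,14,15,17,18,19,20,21,22,23,24,25,26,27,28,29,30,31: 10110011010010101111001011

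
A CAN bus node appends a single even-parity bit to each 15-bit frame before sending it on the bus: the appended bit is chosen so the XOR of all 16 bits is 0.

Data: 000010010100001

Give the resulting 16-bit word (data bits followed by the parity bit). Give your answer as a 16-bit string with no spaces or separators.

0000100101000010

XOR of the 15 data bits: 0⊕0⊕0⊕0⊕1⊕0⊕0⊕1⊕0⊕1⊕0⊕0⊕0⊕0⊕1 = 0
Parity bit = 0 (so all 16 bits XOR to 0).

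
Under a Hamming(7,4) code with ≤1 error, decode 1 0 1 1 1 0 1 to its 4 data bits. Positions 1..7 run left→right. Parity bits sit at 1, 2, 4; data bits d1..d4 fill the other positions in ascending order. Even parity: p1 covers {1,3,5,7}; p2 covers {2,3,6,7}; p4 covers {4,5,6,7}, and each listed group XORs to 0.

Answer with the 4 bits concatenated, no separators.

1101

s1 (pos 1,3,5,7): 1⊕1⊕1⊕1 = 0
s2 (pos 2,3,6,7): 0⊕1⊕0⊕1 = 0
s4 (pos 4,5,6,7): 1⊕1⊕0⊕1 = 1
Syndrome s4…s1 = 100 → error at position 4.
Flip position 4: 1011101 → 1010101
Read data bits from positions 3,5,6,7: 1101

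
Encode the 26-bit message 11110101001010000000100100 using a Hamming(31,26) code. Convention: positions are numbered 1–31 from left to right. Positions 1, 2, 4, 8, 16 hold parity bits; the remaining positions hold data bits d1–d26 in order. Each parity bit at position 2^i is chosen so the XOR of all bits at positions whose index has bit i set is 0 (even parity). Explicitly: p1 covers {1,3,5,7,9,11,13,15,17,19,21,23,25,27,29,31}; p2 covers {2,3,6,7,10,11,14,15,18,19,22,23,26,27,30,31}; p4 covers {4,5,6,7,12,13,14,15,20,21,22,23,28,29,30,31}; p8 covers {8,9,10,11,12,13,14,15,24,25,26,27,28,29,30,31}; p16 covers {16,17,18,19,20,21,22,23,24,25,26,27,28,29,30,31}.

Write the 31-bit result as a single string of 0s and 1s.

1110111101010011010000000100100

Place data at non-parity positions: p1 p2 1 p4 1 1 1 p8 0 1 0 1 0 0 1 p16 0 1 0 0 0 0 0 0 0 1 0 0 1 0 0
p1 (pos 1,3,5,7,9,11,13,15,17,19,21,23,25,27,29,31): XOR of data positions = 1⊕1⊕1⊕0⊕0⊕0⊕1⊕0⊕0⊕0⊕0⊕0⊕0⊕1⊕0 = 1
p2 (pos 2,3,6,7,10,11,14,15,18,19,22,23,26,27,30,31): XOR of data positions = 1⊕1⊕1⊕1⊕0⊕0⊕1⊕1⊕0⊕0⊕0⊕1⊕0⊕0⊕0 = 1
p4 (pos 4,5,6,7,12,13,14,15,20,21,22,23,28,29,30,31): XOR of data positions = 1⊕1⊕1⊕1⊕0⊕0⊕1⊕0⊕0⊕0⊕0⊕0⊕1⊕0⊕0 = 0
p8 (pos 8,9,10,11,12,13,14,15,24,25,26,27,28,29,30,31): XOR of data positions = 0⊕1⊕0⊕1⊕0⊕0⊕1⊕0⊕0⊕1⊕0⊕0⊕1⊕0⊕0 = 1
p16 (pos 16,17,18,19,20,21,22,23,24,25,26,27,28,29,30,31): XOR of data positions = 0⊕1⊕0⊕0⊕0⊕0⊕0⊕0⊕0⊕1⊕0⊕0⊕1⊕0⊕0 = 1
Codeword: 1110111101010011010000000100100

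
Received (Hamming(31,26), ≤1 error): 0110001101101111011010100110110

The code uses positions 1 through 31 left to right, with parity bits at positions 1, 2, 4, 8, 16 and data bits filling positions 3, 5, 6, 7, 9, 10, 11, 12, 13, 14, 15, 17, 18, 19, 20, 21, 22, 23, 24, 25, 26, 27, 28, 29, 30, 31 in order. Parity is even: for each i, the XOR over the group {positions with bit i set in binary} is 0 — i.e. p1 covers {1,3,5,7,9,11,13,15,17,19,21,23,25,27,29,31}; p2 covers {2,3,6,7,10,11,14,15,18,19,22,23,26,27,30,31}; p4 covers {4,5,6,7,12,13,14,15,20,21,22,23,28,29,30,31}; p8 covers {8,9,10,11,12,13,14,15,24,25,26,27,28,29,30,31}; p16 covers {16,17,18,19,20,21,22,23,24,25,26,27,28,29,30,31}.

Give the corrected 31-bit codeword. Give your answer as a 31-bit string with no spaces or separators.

0110001101101111001010100110110

s1 (pos 1,3,5,7,9,11,13,15,17,19,21,23,25,27,29,31): 0⊕1⊕0⊕1⊕0⊕1⊕1⊕1⊕0⊕1⊕1⊕1⊕0⊕1⊕1⊕0 = 0
s2 (pos 2,3,6,7,10,11,14,15,18,19,22,23,26,27,30,31): 1⊕1⊕0⊕1⊕1⊕1⊕1⊕1⊕1⊕1⊕0⊕1⊕1⊕1⊕1⊕0 = 1
s4 (pos 4,5,6,7,12,13,14,15,20,21,22,23,28,29,30,31): 0⊕0⊕0⊕1⊕0⊕1⊕1⊕1⊕0⊕1⊕0⊕1⊕0⊕1⊕1⊕0 = 0
s8 (pos 8,9,10,11,12,13,14,15,24,25,26,27,28,29,30,31): 1⊕0⊕1⊕1⊕0⊕1⊕1⊕1⊕0⊕0⊕1⊕1⊕0⊕1⊕1⊕0 = 0
s16 (pos 16,17,18,19,20,21,22,23,24,25,26,27,28,29,30,31): 1⊕0⊕1⊕1⊕0⊕1⊕0⊕1⊕0⊕0⊕1⊕1⊕0⊕1⊕1⊕0 = 1
Syndrome s16…s1 = 10010 → error at position 18.
Flip position 18: 0110001101101111011010100110110 → 0110001101101111001010100110110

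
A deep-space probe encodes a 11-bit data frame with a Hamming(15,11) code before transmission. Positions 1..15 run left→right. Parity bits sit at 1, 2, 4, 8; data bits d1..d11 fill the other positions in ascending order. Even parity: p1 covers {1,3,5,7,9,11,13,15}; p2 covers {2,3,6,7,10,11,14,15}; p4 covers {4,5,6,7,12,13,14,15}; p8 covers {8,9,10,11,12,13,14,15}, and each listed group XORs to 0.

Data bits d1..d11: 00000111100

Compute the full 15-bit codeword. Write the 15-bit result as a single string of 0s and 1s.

000000000111100

Place data at non-parity positions: p1 p2 0 p4 0 0 0 p8 0 1 1 1 1 0 0
p1 (pos 1,3,5,7,9,11,13,15): XOR of data positions = 0⊕0⊕0⊕0⊕1⊕1⊕0 = 0
p2 (pos 2,3,6,7,10,11,14,15): XOR of data positions = 0⊕0⊕0⊕1⊕1⊕0⊕0 = 0
p4 (pos 4,5,6,7,12,13,14,15): XOR of data positions = 0⊕0⊕0⊕1⊕1⊕0⊕0 = 0
p8 (pos 8,9,10,11,12,13,14,15): XOR of data positions = 0⊕1⊕1⊕1⊕1⊕0⊕0 = 0
Codeword: 000000000111100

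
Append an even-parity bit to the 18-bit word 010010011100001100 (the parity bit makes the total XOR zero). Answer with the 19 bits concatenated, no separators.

XOR of the 18 data bits: 0⊕1⊕0⊕0⊕1⊕0⊕0⊕1⊕1⊕1⊕0⊕0⊕0⊕0⊕1⊕1⊕0⊕0 = 1
Parity bit = 1 (so all 19 bits XOR to 0).

0100100111000011001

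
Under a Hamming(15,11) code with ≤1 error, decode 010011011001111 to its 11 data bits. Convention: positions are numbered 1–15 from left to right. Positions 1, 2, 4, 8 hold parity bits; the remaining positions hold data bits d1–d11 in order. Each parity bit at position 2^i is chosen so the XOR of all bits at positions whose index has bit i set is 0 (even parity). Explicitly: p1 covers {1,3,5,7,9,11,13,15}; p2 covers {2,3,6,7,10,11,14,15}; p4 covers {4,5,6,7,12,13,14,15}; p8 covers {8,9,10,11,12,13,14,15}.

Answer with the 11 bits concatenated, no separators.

s1 (pos 1,3,5,7,9,11,13,15): 0⊕0⊕1⊕0⊕1⊕0⊕1⊕1 = 0
s2 (pos 2,3,6,7,10,11,14,15): 1⊕0⊕1⊕0⊕0⊕0⊕1⊕1 = 0
s4 (pos 4,5,6,7,12,13,14,15): 0⊕1⊕1⊕0⊕1⊕1⊕1⊕1 = 0
s8 (pos 8,9,10,11,12,13,14,15): 1⊕1⊕0⊕0⊕1⊕1⊕1⊕1 = 0
Syndrome s8…s1 = 0000 → no error.
Read data bits from positions 3,5,6,7,9,10,11,12,13,14,15: 01101001111

01101001111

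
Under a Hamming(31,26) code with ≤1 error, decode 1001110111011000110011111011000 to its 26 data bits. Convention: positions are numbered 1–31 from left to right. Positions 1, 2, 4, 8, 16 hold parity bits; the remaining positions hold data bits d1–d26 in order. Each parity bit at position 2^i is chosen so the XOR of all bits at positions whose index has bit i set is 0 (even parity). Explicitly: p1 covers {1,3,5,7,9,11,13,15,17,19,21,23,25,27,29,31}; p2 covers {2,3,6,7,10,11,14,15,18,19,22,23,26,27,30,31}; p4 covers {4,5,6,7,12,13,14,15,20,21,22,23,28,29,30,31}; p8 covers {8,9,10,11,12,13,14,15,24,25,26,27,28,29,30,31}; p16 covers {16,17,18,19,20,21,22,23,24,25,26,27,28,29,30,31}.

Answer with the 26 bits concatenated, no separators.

s1 (pos 1,3,5,7,9,11,13,15,17,19,21,23,25,27,29,31): 1⊕0⊕1⊕0⊕1⊕0⊕1⊕0⊕1⊕0⊕1⊕1⊕1⊕1⊕0⊕0 = 1
s2 (pos 2,3,6,7,10,11,14,15,18,19,22,23,26,27,30,31): 0⊕0⊕1⊕0⊕1⊕0⊕0⊕0⊕1⊕0⊕1⊕1⊕0⊕1⊕0⊕0 = 0
s4 (pos 4,5,6,7,12,13,14,15,20,21,22,23,28,29,30,31): 1⊕1⊕1⊕0⊕1⊕1⊕0⊕0⊕0⊕1⊕1⊕1⊕1⊕0⊕0⊕0 = 1
s8 (pos 8,9,10,11,12,13,14,15,24,25,26,27,28,29,30,31): 1⊕1⊕1⊕0⊕1⊕1⊕0⊕0⊕1⊕1⊕0⊕1⊕1⊕0⊕0⊕0 = 1
s16 (pos 16,17,18,19,20,21,22,23,24,25,26,27,28,29,30,31): 0⊕1⊕1⊕0⊕0⊕1⊕1⊕1⊕1⊕1⊕0⊕1⊕1⊕0⊕0⊕0 = 1
Syndrome s16…s1 = 11101 → error at position 29.
Flip position 29: 1001110111011000110011111011000 → 1001110111011000110011111011100
Read data bits from positions 3,5,6,7,9,10,11,12,13,14,15,17,18,19,20,21,22,23,24,25,26,27,28,29,30,31: 01101101100110011111011100

01101101100110011111011100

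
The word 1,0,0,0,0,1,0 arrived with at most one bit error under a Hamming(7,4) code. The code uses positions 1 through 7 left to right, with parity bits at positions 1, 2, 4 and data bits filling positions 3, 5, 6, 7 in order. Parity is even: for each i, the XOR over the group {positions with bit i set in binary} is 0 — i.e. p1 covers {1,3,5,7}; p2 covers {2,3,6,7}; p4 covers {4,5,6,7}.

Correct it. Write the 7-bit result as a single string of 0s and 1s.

s1 (pos 1,3,5,7): 1⊕0⊕0⊕0 = 1
s2 (pos 2,3,6,7): 0⊕0⊕1⊕0 = 1
s4 (pos 4,5,6,7): 0⊕0⊕1⊕0 = 1
Syndrome s4…s1 = 111 → error at position 7.
Flip position 7: 1000010 → 1000011

1000011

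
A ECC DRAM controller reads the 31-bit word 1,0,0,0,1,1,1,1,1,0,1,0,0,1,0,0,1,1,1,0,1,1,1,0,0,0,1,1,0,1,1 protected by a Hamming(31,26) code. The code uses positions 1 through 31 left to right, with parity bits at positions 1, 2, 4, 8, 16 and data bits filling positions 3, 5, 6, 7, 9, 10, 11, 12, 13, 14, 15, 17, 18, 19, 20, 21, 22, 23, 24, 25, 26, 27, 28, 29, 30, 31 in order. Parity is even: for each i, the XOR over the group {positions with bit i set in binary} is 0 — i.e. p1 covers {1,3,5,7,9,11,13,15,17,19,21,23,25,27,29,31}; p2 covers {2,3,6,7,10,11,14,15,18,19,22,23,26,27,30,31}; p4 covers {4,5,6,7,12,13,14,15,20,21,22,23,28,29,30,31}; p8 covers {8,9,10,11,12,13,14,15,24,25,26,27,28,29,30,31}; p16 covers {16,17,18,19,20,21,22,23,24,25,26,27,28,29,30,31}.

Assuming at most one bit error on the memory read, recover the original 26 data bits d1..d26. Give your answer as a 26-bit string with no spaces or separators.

s1 (pos 1,3,5,7,9,11,13,15,17,19,21,23,25,27,29,31): 1⊕0⊕1⊕1⊕1⊕1⊕0⊕0⊕1⊕1⊕1⊕1⊕0⊕1⊕0⊕1 = 1
s2 (pos 2,3,6,7,10,11,14,15,18,19,22,23,26,27,30,31): 0⊕0⊕1⊕1⊕0⊕1⊕1⊕0⊕1⊕1⊕1⊕1⊕0⊕1⊕1⊕1 = 1
s4 (pos 4,5,6,7,12,13,14,15,20,21,22,23,28,29,30,31): 0⊕1⊕1⊕1⊕0⊕0⊕1⊕0⊕0⊕1⊕1⊕1⊕1⊕0⊕1⊕1 = 0
s8 (pos 8,9,10,11,12,13,14,15,24,25,26,27,28,29,30,31): 1⊕1⊕0⊕1⊕0⊕0⊕1⊕0⊕0⊕0⊕0⊕1⊕1⊕0⊕1⊕1 = 0
s16 (pos 16,17,18,19,20,21,22,23,24,25,26,27,28,29,30,31): 0⊕1⊕1⊕1⊕0⊕1⊕1⊕1⊕0⊕0⊕0⊕1⊕1⊕0⊕1⊕1 = 0
Syndrome s16…s1 = 00011 → error at position 3.
Flip position 3: 1000111110100100111011100011011 → 1010111110100100111011100011011
Read data bits from positions 3,5,6,7,9,10,11,12,13,14,15,17,18,19,20,21,22,23,24,25,26,27,28,29,30,31: 11111010010111011100011011

11111010010111011100011011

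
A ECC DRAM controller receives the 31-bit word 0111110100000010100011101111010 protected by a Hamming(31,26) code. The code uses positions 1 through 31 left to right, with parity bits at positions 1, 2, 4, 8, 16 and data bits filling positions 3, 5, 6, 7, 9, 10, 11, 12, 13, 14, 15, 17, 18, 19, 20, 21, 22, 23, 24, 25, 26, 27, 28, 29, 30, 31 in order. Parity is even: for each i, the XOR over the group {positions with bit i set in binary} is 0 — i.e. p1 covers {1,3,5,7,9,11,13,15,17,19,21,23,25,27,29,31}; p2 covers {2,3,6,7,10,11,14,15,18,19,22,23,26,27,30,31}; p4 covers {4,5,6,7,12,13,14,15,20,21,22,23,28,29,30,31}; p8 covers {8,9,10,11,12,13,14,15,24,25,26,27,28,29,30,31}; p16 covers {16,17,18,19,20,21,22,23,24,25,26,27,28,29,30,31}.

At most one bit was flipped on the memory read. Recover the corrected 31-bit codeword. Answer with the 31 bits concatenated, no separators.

0111110100000010100011101111000

s1 (pos 1,3,5,7,9,11,13,15,17,19,21,23,25,27,29,31): 0⊕1⊕1⊕0⊕0⊕0⊕0⊕1⊕1⊕0⊕1⊕1⊕1⊕1⊕0⊕0 = 0
s2 (pos 2,3,6,7,10,11,14,15,18,19,22,23,26,27,30,31): 1⊕1⊕1⊕0⊕0⊕0⊕0⊕1⊕0⊕0⊕1⊕1⊕1⊕1⊕1⊕0 = 1
s4 (pos 4,5,6,7,12,13,14,15,20,21,22,23,28,29,30,31): 1⊕1⊕1⊕0⊕0⊕0⊕0⊕1⊕0⊕1⊕1⊕1⊕1⊕0⊕1⊕0 = 1
s8 (pos 8,9,10,11,12,13,14,15,24,25,26,27,28,29,30,31): 1⊕0⊕0⊕0⊕0⊕0⊕0⊕1⊕0⊕1⊕1⊕1⊕1⊕0⊕1⊕0 = 1
s16 (pos 16,17,18,19,20,21,22,23,24,25,26,27,28,29,30,31): 0⊕1⊕0⊕0⊕0⊕1⊕1⊕1⊕0⊕1⊕1⊕1⊕1⊕0⊕1⊕0 = 1
Syndrome s16…s1 = 11110 → error at position 30.
Flip position 30: 0111110100000010100011101111010 → 0111110100000010100011101111000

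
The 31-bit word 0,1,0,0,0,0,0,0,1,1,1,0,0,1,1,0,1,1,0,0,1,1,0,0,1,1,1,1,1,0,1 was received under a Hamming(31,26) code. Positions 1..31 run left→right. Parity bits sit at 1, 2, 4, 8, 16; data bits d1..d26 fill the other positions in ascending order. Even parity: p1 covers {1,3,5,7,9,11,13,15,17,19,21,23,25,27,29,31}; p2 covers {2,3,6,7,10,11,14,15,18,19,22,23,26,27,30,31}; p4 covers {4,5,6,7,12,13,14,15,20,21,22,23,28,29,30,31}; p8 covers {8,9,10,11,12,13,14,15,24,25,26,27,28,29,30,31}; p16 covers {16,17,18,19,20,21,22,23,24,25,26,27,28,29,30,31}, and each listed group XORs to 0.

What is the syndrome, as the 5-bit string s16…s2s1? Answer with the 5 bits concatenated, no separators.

s1 (pos 1,3,5,7,9,11,13,15,17,19,21,23,25,27,29,31): 0⊕0⊕0⊕0⊕1⊕1⊕0⊕1⊕1⊕0⊕1⊕0⊕1⊕1⊕1⊕1 = 1
s2 (pos 2,3,6,7,10,11,14,15,18,19,22,23,26,27,30,31): 1⊕0⊕0⊕0⊕1⊕1⊕1⊕1⊕1⊕0⊕1⊕0⊕1⊕1⊕0⊕1 = 0
s4 (pos 4,5,6,7,12,13,14,15,20,21,22,23,28,29,30,31): 0⊕0⊕0⊕0⊕0⊕0⊕1⊕1⊕0⊕1⊕1⊕0⊕1⊕1⊕0⊕1 = 1
s8 (pos 8,9,10,11,12,13,14,15,24,25,26,27,28,29,30,31): 0⊕1⊕1⊕1⊕0⊕0⊕1⊕1⊕0⊕1⊕1⊕1⊕1⊕1⊕0⊕1 = 1
s16 (pos 16,17,18,19,20,21,22,23,24,25,26,27,28,29,30,31): 0⊕1⊕1⊕0⊕0⊕1⊕1⊕0⊕0⊕1⊕1⊕1⊕1⊕1⊕0⊕1 = 0
Syndrome s16…s1 = 01101 → error at position 13.

01101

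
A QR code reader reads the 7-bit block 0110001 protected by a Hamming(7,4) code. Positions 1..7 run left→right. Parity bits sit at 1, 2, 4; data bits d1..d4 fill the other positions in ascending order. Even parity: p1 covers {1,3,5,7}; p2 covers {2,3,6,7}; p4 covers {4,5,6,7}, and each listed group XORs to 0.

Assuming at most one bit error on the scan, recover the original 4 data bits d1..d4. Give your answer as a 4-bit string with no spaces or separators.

s1 (pos 1,3,5,7): 0⊕1⊕0⊕1 = 0
s2 (pos 2,3,6,7): 1⊕1⊕0⊕1 = 1
s4 (pos 4,5,6,7): 0⊕0⊕0⊕1 = 1
Syndrome s4…s1 = 110 → error at position 6.
Flip position 6: 0110001 → 0110011
Read data bits from positions 3,5,6,7: 1011

1011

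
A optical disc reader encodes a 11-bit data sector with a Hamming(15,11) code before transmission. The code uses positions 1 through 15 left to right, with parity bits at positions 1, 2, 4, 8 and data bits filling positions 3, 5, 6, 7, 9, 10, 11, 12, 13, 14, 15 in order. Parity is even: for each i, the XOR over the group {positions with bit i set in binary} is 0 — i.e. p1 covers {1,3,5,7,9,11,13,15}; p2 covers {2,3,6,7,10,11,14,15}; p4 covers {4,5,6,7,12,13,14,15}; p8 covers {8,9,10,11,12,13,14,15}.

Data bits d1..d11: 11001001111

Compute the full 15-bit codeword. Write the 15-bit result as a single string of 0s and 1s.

Place data at non-parity positions: p1 p2 1 p4 1 0 0 p8 1 0 0 1 1 1 1
p1 (pos 1,3,5,7,9,11,13,15): XOR of data positions = 1⊕1⊕0⊕1⊕0⊕1⊕1 = 1
p2 (pos 2,3,6,7,10,11,14,15): XOR of data positions = 1⊕0⊕0⊕0⊕0⊕1⊕1 = 1
p4 (pos 4,5,6,7,12,13,14,15): XOR of data positions = 1⊕0⊕0⊕1⊕1⊕1⊕1 = 1
p8 (pos 8,9,10,11,12,13,14,15): XOR of data positions = 1⊕0⊕0⊕1⊕1⊕1⊕1 = 1
Codeword: 111110011001111

111110011001111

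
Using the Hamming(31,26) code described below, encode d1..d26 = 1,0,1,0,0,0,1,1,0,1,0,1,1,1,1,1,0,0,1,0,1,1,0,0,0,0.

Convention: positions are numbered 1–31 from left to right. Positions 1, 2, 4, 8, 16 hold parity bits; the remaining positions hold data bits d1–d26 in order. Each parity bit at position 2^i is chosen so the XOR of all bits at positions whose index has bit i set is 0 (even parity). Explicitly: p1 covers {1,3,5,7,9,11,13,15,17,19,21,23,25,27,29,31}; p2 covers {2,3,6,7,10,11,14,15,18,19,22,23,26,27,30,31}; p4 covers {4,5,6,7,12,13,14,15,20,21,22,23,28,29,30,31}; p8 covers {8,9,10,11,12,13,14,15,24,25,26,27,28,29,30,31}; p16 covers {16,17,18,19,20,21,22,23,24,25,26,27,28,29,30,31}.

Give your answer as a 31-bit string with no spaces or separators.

0011010000110100111110010110000

Place data at non-parity positions: p1 p2 1 p4 0 1 0 p8 0 0 1 1 0 1 0 p16 1 1 1 1 1 0 0 1 0 1 1 0 0 0 0
p1 (pos 1,3,5,7,9,11,13,15,17,19,21,23,25,27,29,31): XOR of data positions = 1⊕0⊕0⊕0⊕1⊕0⊕0⊕1⊕1⊕1⊕0⊕0⊕1⊕0⊕0 = 0
p2 (pos 2,3,6,7,10,11,14,15,18,19,22,23,26,27,30,31): XOR of data positions = 1⊕1⊕0⊕0⊕1⊕1⊕0⊕1⊕1⊕0⊕0⊕1⊕1⊕0⊕0 = 0
p4 (pos 4,5,6,7,12,13,14,15,20,21,22,23,28,29,30,31): XOR of data positions = 0⊕1⊕0⊕1⊕0⊕1⊕0⊕1⊕1⊕0⊕0⊕0⊕0⊕0⊕0 = 1
p8 (pos 8,9,10,11,12,13,14,15,24,25,26,27,28,29,30,31): XOR of data positions = 0⊕0⊕1⊕1⊕0⊕1⊕0⊕1⊕0⊕1⊕1⊕0⊕0⊕0⊕0 = 0
p16 (pos 16,17,18,19,20,21,22,23,24,25,26,27,28,29,30,31): XOR of data positions = 1⊕1⊕1⊕1⊕1⊕0⊕0⊕1⊕0⊕1⊕1⊕0⊕0⊕0⊕0 = 0
Codeword: 0011010000110100111110010110000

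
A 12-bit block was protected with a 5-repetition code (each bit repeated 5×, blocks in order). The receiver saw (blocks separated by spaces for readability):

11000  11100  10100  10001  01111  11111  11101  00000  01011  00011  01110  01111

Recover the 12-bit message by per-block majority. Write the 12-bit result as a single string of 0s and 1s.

010011101011

Block 1 (11000): 2 ones → 0
Block 2 (11100): 3 ones → 1
Block 3 (10100): 2 ones → 0
Block 4 (10001): 2 ones → 0
Block 5 (01111): 4 ones → 1
Block 6 (11111): 5 ones → 1
Block 7 (11101): 4 ones → 1
Block 8 (00000): 0 ones → 0
Block 9 (01011): 3 ones → 1
Block 10 (00011): 2 ones → 0
Block 11 (01110): 3 ones → 1
Block 12 (01111): 4 ones → 1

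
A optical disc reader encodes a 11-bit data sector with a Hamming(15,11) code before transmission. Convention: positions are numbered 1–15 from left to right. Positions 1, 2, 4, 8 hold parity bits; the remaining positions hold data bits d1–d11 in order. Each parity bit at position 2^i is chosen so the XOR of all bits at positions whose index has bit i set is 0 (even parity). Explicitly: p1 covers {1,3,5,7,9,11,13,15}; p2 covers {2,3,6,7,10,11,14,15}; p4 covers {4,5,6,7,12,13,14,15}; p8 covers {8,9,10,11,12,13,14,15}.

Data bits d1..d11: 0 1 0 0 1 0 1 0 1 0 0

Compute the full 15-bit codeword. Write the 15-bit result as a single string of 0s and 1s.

010010011010100

Place data at non-parity positions: p1 p2 0 p4 1 0 0 p8 1 0 1 0 1 0 0
p1 (pos 1,3,5,7,9,11,13,15): XOR of data positions = 0⊕1⊕0⊕1⊕1⊕1⊕0 = 0
p2 (pos 2,3,6,7,10,11,14,15): XOR of data positions = 0⊕0⊕0⊕0⊕1⊕0⊕0 = 1
p4 (pos 4,5,6,7,12,13,14,15): XOR of data positions = 1⊕0⊕0⊕0⊕1⊕0⊕0 = 0
p8 (pos 8,9,10,11,12,13,14,15): XOR of data positions = 1⊕0⊕1⊕0⊕1⊕0⊕0 = 1
Codeword: 010010011010100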